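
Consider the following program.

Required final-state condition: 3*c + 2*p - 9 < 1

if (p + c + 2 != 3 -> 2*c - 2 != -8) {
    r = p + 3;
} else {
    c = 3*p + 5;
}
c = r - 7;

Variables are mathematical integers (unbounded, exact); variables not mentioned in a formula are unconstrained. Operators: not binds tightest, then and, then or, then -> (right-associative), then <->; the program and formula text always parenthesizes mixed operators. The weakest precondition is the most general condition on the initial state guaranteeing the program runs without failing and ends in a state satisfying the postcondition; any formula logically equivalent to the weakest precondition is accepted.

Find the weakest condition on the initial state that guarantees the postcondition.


Working backward. After the program, the postcondition 3*c + 2*p - 9 < 1 must hold; in canonical form it is 3*c + 2*p < 10.
Before c := r - 7: 2*p + 3*r < 31
Then branch requires 5*p < 22; else branch requires 2*p + 3*r < 31.
Before the if: ((c + p != 1 -> 2*c != -6) -> 5*p < 22) and ((not (c + p != 1 -> 2*c != -6)) -> 2*p + 3*r < 31)
Answer: WP = ((c + p != 1 -> 2*c != -6) -> 5*p < 22) and ((not (c + p != 1 -> 2*c != -6)) -> 2*p + 3*r < 31)


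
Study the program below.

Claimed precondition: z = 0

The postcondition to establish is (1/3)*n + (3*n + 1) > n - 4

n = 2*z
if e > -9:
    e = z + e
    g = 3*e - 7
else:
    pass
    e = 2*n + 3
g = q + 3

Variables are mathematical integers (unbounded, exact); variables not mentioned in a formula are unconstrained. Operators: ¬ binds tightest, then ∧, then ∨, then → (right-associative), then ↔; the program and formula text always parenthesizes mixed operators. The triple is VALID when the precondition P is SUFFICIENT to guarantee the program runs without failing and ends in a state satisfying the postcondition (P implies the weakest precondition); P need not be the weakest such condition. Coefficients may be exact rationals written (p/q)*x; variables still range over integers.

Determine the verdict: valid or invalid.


Working backward. After the program, the postcondition (1/3)*n + (3*n + 1) > n - 4 must hold; in canonical form it is (7/3)*n > -5.
Before g := q + 3: (7/3)*n > -5
Then branch requires (7/3)*n > -5; else branch requires (7/3)*n > -5.
Before the if: (e > -9 → (7/3)*n > -5) ∧ ((¬(e > -9)) → (7/3)*n > -5)
Before n := 2*z: (e > -9 → (14/3)*z > -5) ∧ ((¬(e > -9)) → (14/3)*z > -5)
The weakest precondition is (e > -9 → (14/3)*z > -5) ∧ ((¬(e > -9)) → (14/3)*z > -5).
Check whether z = 0 implies it.
Every state satisfying the precondition satisfies the weakest precondition: the implication holds.
Answer: valid


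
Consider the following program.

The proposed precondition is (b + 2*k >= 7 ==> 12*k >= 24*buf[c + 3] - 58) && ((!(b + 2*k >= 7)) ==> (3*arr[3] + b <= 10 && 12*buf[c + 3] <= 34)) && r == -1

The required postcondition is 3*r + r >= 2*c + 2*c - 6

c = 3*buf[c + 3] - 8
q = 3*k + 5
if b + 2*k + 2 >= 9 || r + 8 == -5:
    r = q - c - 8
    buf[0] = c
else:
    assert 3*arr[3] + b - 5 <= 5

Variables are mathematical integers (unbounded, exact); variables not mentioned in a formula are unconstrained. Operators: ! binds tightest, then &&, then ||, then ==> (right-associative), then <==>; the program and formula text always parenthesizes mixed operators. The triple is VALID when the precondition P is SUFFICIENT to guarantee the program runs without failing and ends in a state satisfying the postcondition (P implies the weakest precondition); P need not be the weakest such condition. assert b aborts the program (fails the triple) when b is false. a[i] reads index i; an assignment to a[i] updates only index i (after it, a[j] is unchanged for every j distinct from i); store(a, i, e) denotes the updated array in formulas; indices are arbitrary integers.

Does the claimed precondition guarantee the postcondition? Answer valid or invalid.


Working backward. After the program, the postcondition 3*r + r >= 2*c + 2*c - 6 must hold; in canonical form it is 4*r >= 4*c - 6.
Then branch requires 4*q >= 8*c + 26; else branch requires 3*arr[3] + b <= 10 && 4*r >= 4*c - 6.
Before the if: ((b + 2*k >= 7 || r == -13) ==> 4*q >= 8*c + 26) && ((!(b + 2*k >= 7 || r == -13)) ==> (3*arr[3] + b <= 10 && 4*r >= 4*c - 6))
Before q := 3*k + 5: ((b + 2*k >= 7 || r == -13) ==> 12*k >= 8*c + 6) && ((!(b + 2*k >= 7 || r == -13)) ==> (3*arr[3] + b <= 10 && 4*r >= 4*c - 6))
Before c := 3*buf[c + 3] - 8: ((b + 2*k >= 7 || r == -13) ==> 12*k >= 24*buf[c + 3] - 58) && ((!(b + 2*k >= 7 || r == -13)) ==> (3*arr[3] + b <= 10 && 4*r >= 12*buf[c + 3] - 38))
The weakest precondition is ((b + 2*k >= 7 || r == -13) ==> 12*k >= 24*buf[c + 3] - 58) && ((!(b + 2*k >= 7 || r == -13)) ==> (3*arr[3] + b <= 10 && 4*r >= 12*buf[c + 3] - 38)).
Check whether (b + 2*k >= 7 ==> 12*k >= 24*buf[c + 3] - 58) && ((!(b + 2*k >= 7)) ==> (3*arr[3] + b <= 10 && 12*buf[c + 3] <= 34)) && r == -1 implies it.
Every state satisfying the precondition satisfies the weakest precondition: the implication holds.
Answer: valid


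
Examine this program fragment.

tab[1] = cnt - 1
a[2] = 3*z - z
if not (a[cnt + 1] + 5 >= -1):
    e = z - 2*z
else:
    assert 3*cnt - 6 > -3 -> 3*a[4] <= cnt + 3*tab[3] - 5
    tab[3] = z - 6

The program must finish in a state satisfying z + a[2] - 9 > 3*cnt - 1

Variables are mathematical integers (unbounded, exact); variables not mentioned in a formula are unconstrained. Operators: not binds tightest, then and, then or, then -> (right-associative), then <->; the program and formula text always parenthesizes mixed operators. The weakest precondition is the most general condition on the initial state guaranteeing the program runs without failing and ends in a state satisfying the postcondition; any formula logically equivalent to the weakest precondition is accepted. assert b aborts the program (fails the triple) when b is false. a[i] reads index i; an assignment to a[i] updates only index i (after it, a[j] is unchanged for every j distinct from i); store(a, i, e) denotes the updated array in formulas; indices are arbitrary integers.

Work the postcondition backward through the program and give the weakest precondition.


Working backward. After the program, the postcondition z + a[2] - 9 > 3*cnt - 1 must hold; in canonical form it is a[2] + z > 3*cnt + 8.
Then branch requires a[2] + z > 3*cnt + 8; else branch requires (3*cnt > 3 -> 3*a[4] <= 3*tab[3] + cnt - 5) and a[2] + z > 3*cnt + 8.
Before the if: ((not (a[cnt + 1] >= -6)) -> a[2] + z > 3*cnt + 8) and (a[cnt + 1] >= -6 -> ((3*cnt > 3 -> 3*a[4] <= 3*tab[3] + cnt - 5) and a[2] + z > 3*cnt + 8))
Before a[2] := 3*z - z: ((not (store(a, 2, 2*z)[cnt + 1] >= -6)) -> 3*z > 3*cnt + 8) and (store(a, 2, 2*z)[cnt + 1] >= -6 -> ((3*cnt > 3 -> 3*a[4] <= 3*tab[3] + cnt - 5) and 3*z > 3*cnt + 8))
Before tab[1] := cnt - 1: ((not (store(a, 2, 2*z)[cnt + 1] >= -6)) -> 3*z > 3*cnt + 8) and (store(a, 2, 2*z)[cnt + 1] >= -6 -> ((3*cnt > 3 -> 3*a[4] <= 3*tab[3] + cnt - 5) and 3*z > 3*cnt + 8))
Answer: WP = ((not (store(a, 2, 2*z)[cnt + 1] >= -6)) -> 3*z > 3*cnt + 8) and (store(a, 2, 2*z)[cnt + 1] >= -6 -> ((3*cnt > 3 -> 3*a[4] <= 3*tab[3] + cnt - 5) and 3*z > 3*cnt + 8))


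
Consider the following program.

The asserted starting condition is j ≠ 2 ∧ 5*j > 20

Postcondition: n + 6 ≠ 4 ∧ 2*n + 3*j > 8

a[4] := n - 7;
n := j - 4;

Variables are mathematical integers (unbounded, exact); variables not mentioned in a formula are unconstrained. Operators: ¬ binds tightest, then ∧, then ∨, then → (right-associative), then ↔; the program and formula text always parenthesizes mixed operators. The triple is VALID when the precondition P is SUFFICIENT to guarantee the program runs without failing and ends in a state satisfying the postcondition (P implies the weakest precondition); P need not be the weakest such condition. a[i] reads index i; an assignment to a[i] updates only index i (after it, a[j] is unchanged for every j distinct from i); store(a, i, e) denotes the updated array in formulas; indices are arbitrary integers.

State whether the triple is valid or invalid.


Working backward. After the program, the postcondition n + 6 ≠ 4 ∧ 2*n + 3*j > 8 must hold; in canonical form it is n ≠ -2 ∧ 3*j + 2*n > 8.
Before n := j - 4: j ≠ 2 ∧ 5*j > 16
Before a[4] := n - 7: j ≠ 2 ∧ 5*j > 16
The weakest precondition is j ≠ 2 ∧ 5*j > 16.
Check whether j ≠ 2 ∧ 5*j > 20 implies it.
Every state satisfying the precondition satisfies the weakest precondition: the implication holds.
Answer: valid


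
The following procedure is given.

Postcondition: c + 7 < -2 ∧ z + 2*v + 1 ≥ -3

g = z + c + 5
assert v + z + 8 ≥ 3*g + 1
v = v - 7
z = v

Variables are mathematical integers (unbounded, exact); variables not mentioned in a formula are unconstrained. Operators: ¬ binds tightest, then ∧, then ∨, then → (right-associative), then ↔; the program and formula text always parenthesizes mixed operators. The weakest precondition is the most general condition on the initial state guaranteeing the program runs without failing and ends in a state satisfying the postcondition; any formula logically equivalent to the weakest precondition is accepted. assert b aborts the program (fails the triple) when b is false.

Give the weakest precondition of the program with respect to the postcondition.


Working backward. After the program, the postcondition c + 7 < -2 ∧ z + 2*v + 1 ≥ -3 must hold; in canonical form it is c < -9 ∧ 2*v + z ≥ -4.
Before z := v: c < -9 ∧ 3*v ≥ -4
Before v := v - 7: c < -9 ∧ 3*v ≥ 17
Before assert v + z + 8 ≥ 3*g + 1: v + z ≥ 3*g - 7 ∧ c < -9 ∧ 3*v ≥ 17
Before g := z + c + 5: v ≥ 3*c + 2*z + 8 ∧ c < -9 ∧ 3*v ≥ 17
Answer: WP = v ≥ 3*c + 2*z + 8 ∧ c < -9 ∧ 3*v ≥ 17


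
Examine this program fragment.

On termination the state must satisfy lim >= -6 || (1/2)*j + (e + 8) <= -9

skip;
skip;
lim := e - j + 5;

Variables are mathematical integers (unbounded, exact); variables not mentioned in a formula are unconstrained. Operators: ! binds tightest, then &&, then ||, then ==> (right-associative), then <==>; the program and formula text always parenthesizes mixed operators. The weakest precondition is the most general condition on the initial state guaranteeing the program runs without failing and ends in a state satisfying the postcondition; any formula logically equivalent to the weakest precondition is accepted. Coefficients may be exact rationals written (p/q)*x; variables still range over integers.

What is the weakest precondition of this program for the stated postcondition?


Working backward. After the program, the postcondition lim >= -6 || (1/2)*j + (e + 8) <= -9 must hold; in canonical form it is lim >= -6 || e + (1/2)*j <= -17.
Before lim := e - j + 5: e >= j - 11 || e + (1/2)*j <= -17
Before skip: e >= j - 11 || e + (1/2)*j <= -17
Before skip: e >= j - 11 || e + (1/2)*j <= -17
Answer: WP = e >= j - 11 || e + (1/2)*j <= -17


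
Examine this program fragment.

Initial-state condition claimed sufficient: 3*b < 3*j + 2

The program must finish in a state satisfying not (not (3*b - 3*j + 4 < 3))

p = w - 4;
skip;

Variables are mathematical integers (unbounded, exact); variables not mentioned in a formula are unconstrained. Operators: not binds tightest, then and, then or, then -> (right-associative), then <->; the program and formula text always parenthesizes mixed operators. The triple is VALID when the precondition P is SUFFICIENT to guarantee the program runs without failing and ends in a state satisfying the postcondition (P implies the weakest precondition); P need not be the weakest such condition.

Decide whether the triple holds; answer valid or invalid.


Working backward. After the program, the postcondition not (not (3*b - 3*j + 4 < 3)) must hold; in canonical form it is 3*b < 3*j - 1.
Before skip: 3*b < 3*j - 1
Before p := w - 4: 3*b < 3*j - 1
The weakest precondition is 3*b < 3*j - 1.
Check whether 3*b < 3*j + 2 implies it.
Countermodel: at the initial state b = 0, j = 0, the precondition holds but the weakest precondition fails.
Answer: invalid


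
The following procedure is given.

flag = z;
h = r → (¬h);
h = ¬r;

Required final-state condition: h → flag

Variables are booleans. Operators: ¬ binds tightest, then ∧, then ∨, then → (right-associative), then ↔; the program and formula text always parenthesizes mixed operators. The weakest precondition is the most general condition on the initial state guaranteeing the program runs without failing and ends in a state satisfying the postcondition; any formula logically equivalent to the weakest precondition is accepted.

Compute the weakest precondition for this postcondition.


Working backward. After the program, h → flag must hold.
Before h := ¬r: (¬r) → flag
Before h := r → (¬h): (¬r) → flag
Before flag := z: (¬r) → z
Answer: WP = (¬r) → z


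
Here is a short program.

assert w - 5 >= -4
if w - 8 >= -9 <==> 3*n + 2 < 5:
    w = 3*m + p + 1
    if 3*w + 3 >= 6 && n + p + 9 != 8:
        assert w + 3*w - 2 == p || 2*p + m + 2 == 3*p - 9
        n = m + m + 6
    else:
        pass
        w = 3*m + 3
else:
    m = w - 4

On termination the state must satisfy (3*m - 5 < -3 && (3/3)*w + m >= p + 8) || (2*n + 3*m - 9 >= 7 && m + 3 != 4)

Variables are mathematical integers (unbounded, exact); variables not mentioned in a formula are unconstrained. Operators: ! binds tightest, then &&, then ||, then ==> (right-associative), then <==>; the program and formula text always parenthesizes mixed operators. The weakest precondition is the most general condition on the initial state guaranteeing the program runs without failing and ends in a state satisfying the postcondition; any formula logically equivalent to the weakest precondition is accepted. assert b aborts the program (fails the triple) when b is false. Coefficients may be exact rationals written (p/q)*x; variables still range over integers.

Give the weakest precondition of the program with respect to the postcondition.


Working backward. After the program, the postcondition (3*m - 5 < -3 && (3/3)*w + m >= p + 8) || (2*n + 3*m - 9 >= 7 && m + 3 != 4) must hold; in canonical form it is (3*m < 2 && m + w >= p + 8) || (3*m + 2*n >= 16 && m != 1).
Then branch requires ((9*m + 3*p >= 0 && n + p != -1) ==> ((12*m + 3*p == -2 || m == p - 11) && ((3*m < 2 && 4*m >= 7) || (7*m >= 4 && m != 1)))) && ((!(9*m + 3*p >= 0 && n + p != -1)) ==> ((3*m < 2 && 4*m >= p + 5) || (3*m + 2*n >= 16 && m != 1))); else branch requires (3*w < 14 && 2*w >= p + 12) || (2*n + 3*w >= 28 && w != 5).
Before the if: ((w >= -1 <==> 3*n < 3) ==> (((9*m + 3*p >= 0 && n + p != -1) ==> ((12*m + 3*p == -2 || m == p - 11) && ((3*m < 2 && 4*m >= 7) || (7*m >= 4 && m != 1)))) && ((!(9*m + 3*p >= 0 && n + p != -1)) ==> ((3*m < 2 && 4*m >= p + 5) || (3*m + 2*n >= 16 && m != 1))))) && ((!(w >= -1 <==> 3*n < 3)) ==> ((3*w < 14 && 2*w >= p + 12) || (2*n + 3*w >= 28 && w != 5)))
Before assert w - 5 >= -4: w >= 1 && ((w >= -1 <==> 3*n < 3) ==> (((9*m + 3*p >= 0 && n + p != -1) ==> ((12*m + 3*p == -2 || m == p - 11) && ((3*m < 2 && 4*m >= 7) || (7*m >= 4 && m != 1)))) && ((!(9*m + 3*p >= 0 && n + p != -1)) ==> ((3*m < 2 && 4*m >= p + 5) || (3*m + 2*n >= 16 && m != 1))))) && ((!(w >= -1 <==> 3*n < 3)) ==> ((3*w < 14 && 2*w >= p + 12) || (2*n + 3*w >= 28 && w != 5)))
Answer: WP = w >= 1 && ((w >= -1 <==> 3*n < 3) ==> (((9*m + 3*p >= 0 && n + p != -1) ==> ((12*m + 3*p == -2 || m == p - 11) && ((3*m < 2 && 4*m >= 7) || (7*m >= 4 && m != 1)))) && ((!(9*m + 3*p >= 0 && n + p != -1)) ==> ((3*m < 2 && 4*m >= p + 5) || (3*m + 2*n >= 16 && m != 1))))) && ((!(w >= -1 <==> 3*n < 3)) ==> ((3*w < 14 && 2*w >= p + 12) || (2*n + 3*w >= 28 && w != 5)))


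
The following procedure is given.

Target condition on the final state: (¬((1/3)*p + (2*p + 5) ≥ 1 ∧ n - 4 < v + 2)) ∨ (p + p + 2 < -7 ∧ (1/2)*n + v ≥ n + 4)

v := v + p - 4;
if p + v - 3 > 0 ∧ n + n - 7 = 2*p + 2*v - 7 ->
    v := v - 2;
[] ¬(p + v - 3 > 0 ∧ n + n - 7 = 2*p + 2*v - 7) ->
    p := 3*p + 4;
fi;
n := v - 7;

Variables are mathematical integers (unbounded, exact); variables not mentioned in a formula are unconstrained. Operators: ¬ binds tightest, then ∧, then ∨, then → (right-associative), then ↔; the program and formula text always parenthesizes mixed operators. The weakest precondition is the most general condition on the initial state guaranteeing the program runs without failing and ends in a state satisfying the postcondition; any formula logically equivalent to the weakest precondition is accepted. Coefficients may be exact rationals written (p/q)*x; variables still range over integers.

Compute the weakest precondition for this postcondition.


Working backward. After the program, the postcondition (¬((1/3)*p + (2*p + 5) ≥ 1 ∧ n - 4 < v + 2)) ∨ (p + p + 2 < -7 ∧ (1/2)*n + v ≥ n + 4) must hold; in canonical form it is (¬((7/3)*p ≥ -4 ∧ n < v + 6)) ∨ (2*p < -9 ∧ v ≥ (1/2)*n + 4).
Before n := v - 7: (¬((7/3)*p ≥ -4)) ∨ (2*p < -9 ∧ (1/2)*v ≥ 1/2)
Then branch requires (¬((7/3)*p ≥ -4)) ∨ (2*p < -9 ∧ (1/2)*v ≥ 3/2); else branch requires (¬(7*p ≥ -40/3)) ∨ (6*p < -17 ∧ (1/2)*v ≥ 1/2).
Before the if: ((p + v > 3 ∧ 2*n = 2*p + 2*v) → ((¬((7/3)*p ≥ -4)) ∨ (2*p < -9 ∧ (1/2)*v ≥ 3/2))) ∧ ((¬(p + v > 3 ∧ 2*n = 2*p + 2*v)) → ((¬(7*p ≥ -40/3)) ∨ (6*p < -17 ∧ (1/2)*v ≥ 1/2)))
Before v := v + p - 4: ((2*p + v > 7 ∧ 2*n = 4*p + 2*v - 8) → ((¬((7/3)*p ≥ -4)) ∨ (2*p < -9 ∧ (1/2)*p + (1/2)*v ≥ 7/2))) ∧ ((¬(2*p + v > 7 ∧ 2*n = 4*p + 2*v - 8)) → ((¬(7*p ≥ -40/3)) ∨ (6*p < -17 ∧ (1/2)*p + (1/2)*v ≥ 5/2)))
Answer: WP = ((2*p + v > 7 ∧ 2*n = 4*p + 2*v - 8) → ((¬((7/3)*p ≥ -4)) ∨ (2*p < -9 ∧ (1/2)*p + (1/2)*v ≥ 7/2))) ∧ ((¬(2*p + v > 7 ∧ 2*n = 4*p + 2*v - 8)) → ((¬(7*p ≥ -40/3)) ∨ (6*p < -17 ∧ (1/2)*p + (1/2)*v ≥ 5/2)))


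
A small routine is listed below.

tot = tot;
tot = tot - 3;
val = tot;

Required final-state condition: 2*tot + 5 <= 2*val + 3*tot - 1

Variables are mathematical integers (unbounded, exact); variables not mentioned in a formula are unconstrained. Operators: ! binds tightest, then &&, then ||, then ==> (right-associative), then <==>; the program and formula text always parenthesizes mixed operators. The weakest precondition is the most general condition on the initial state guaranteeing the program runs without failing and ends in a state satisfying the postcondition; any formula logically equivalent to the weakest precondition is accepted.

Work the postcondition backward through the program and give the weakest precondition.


Working backward. After the program, the postcondition 2*tot + 5 <= 2*val + 3*tot - 1 must hold; in canonical form it is tot + 2*val >= 6.
Before val := tot: 3*tot >= 6
Before tot := tot - 3: 3*tot >= 15
Before tot := tot: 3*tot >= 15
Answer: WP = 3*tot >= 15


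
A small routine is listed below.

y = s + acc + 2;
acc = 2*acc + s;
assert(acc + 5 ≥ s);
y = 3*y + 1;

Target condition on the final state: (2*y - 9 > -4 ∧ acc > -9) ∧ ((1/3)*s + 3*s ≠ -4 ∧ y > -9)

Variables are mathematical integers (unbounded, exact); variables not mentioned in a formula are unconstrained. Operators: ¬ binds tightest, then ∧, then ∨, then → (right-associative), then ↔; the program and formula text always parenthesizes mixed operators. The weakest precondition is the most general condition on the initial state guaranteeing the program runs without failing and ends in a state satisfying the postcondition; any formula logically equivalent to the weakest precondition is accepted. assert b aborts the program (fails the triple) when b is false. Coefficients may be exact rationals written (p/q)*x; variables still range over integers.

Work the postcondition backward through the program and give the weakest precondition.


Working backward. After the program, the postcondition (2*y - 9 > -4 ∧ acc > -9) ∧ ((1/3)*s + 3*s ≠ -4 ∧ y > -9) must hold; in canonical form it is 2*y > 5 ∧ acc > -9 ∧ (10/3)*s ≠ -4 ∧ y > -9.
Before y := 3*y + 1: 6*y > 3 ∧ acc > -9 ∧ (10/3)*s ≠ -4 ∧ 3*y > -10
Before assert acc + 5 ≥ s: acc ≥ s - 5 ∧ 6*y > 3 ∧ acc > -9 ∧ (10/3)*s ≠ -4 ∧ 3*y > -10
Before acc := 2*acc + s: 2*acc ≥ -5 ∧ 6*y > 3 ∧ 2*acc + s > -9 ∧ (10/3)*s ≠ -4 ∧ 3*y > -10
Before y := s + acc + 2: 2*acc ≥ -5 ∧ 6*acc + 6*s > -9 ∧ 2*acc + s > -9 ∧ (10/3)*s ≠ -4 ∧ 3*acc + 3*s > -16
Answer: WP = 2*acc ≥ -5 ∧ 6*acc + 6*s > -9 ∧ 2*acc + s > -9 ∧ (10/3)*s ≠ -4 ∧ 3*acc + 3*s > -16


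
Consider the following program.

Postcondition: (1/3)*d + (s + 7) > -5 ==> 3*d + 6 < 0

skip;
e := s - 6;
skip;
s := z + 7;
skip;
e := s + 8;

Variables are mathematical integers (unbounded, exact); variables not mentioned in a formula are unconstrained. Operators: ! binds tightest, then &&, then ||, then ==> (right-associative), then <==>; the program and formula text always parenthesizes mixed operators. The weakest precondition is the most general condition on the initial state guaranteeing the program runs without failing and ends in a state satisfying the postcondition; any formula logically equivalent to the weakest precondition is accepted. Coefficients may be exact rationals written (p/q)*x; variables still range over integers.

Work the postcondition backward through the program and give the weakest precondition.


Working backward. After the program, the postcondition (1/3)*d + (s + 7) > -5 ==> 3*d + 6 < 0 must hold; in canonical form it is (1/3)*d + s > -12 ==> 3*d < -6.
Before e := s + 8: (1/3)*d + s > -12 ==> 3*d < -6
Before skip: (1/3)*d + s > -12 ==> 3*d < -6
Before s := z + 7: (1/3)*d + z > -19 ==> 3*d < -6
Before skip: (1/3)*d + z > -19 ==> 3*d < -6
Before e := s - 6: (1/3)*d + z > -19 ==> 3*d < -6
Before skip: (1/3)*d + z > -19 ==> 3*d < -6
Answer: WP = (1/3)*d + z > -19 ==> 3*d < -6


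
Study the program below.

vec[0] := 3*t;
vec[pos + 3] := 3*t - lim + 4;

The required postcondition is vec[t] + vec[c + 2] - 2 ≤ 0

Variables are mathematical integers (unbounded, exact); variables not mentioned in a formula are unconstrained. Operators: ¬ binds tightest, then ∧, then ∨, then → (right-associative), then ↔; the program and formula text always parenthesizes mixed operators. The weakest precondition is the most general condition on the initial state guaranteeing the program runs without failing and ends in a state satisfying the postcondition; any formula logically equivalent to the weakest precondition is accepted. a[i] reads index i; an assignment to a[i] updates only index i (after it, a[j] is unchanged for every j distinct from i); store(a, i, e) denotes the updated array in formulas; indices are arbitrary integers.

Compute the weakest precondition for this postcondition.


Working backward. After the program, the postcondition vec[t] + vec[c + 2] - 2 ≤ 0 must hold; in canonical form it is vec[c + 2] + vec[t] ≤ 2.
Before vec[pos + 3] := 3*t - lim + 4: store(vec, pos + 3, -lim + 3*t + 4)[c + 2] + store(vec, pos + 3, -lim + 3*t + 4)[t] ≤ 2
Before vec[0] := 3*t: store(store(vec, 0, 3*t), pos + 3, -lim + 3*t + 4)[c + 2] + store(store(vec, 0, 3*t), pos + 3, -lim + 3*t + 4)[t] ≤ 2
Answer: WP = store(store(vec, 0, 3*t), pos + 3, -lim + 3*t + 4)[c + 2] + store(store(vec, 0, 3*t), pos + 3, -lim + 3*t + 4)[t] ≤ 2


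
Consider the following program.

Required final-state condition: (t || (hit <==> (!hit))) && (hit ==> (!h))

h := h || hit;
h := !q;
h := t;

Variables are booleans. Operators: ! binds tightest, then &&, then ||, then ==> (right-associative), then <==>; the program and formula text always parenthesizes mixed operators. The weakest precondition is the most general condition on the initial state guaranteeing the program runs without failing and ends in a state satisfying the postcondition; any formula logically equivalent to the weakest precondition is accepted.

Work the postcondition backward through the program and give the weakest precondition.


Working backward. After the program, (t || (hit <==> (!hit))) && (hit ==> (!h)) must hold.
Before h := t: (t || (hit <==> (!hit))) && (hit ==> (!t))
Before h := !q: (t || (hit <==> (!hit))) && (hit ==> (!t))
Before h := h || hit: (t || (hit <==> (!hit))) && (hit ==> (!t))
Answer: WP = (t || (hit <==> (!hit))) && (hit ==> (!t))


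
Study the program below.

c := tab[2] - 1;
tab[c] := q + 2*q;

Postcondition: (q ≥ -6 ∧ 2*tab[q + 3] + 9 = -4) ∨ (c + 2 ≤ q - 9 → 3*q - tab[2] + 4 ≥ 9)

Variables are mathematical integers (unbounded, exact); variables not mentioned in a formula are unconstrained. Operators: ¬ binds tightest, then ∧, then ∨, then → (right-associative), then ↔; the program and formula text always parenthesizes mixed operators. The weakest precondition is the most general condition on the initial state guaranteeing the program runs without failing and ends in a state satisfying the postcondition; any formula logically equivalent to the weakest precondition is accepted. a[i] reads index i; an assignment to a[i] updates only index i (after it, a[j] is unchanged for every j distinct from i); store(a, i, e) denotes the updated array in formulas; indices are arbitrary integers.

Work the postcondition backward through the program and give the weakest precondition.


Working backward. After the program, the postcondition (q ≥ -6 ∧ 2*tab[q + 3] + 9 = -4) ∨ (c + 2 ≤ q - 9 → 3*q - tab[2] + 4 ≥ 9) must hold; in canonical form it is (q ≥ -6 ∧ 2*tab[q + 3] = -13) ∨ (c ≤ q - 11 → 3*q ≥ tab[2] + 5).
Before tab[c] := q + 2*q: (q ≥ -6 ∧ 2*store(tab, c, 3*q)[q + 3] = -13) ∨ (c ≤ q - 11 → 3*q ≥ store(tab, c, 3*q)[2] + 5)
Before c := tab[2] - 1: (q ≥ -6 ∧ 2*store(tab, tab[2] - 1, 3*q)[q + 3] = -13) ∨ (tab[2] ≤ q - 10 → 3*q ≥ store(tab, tab[2] - 1, 3*q)[2] + 5)
Answer: WP = (q ≥ -6 ∧ 2*store(tab, tab[2] - 1, 3*q)[q + 3] = -13) ∨ (tab[2] ≤ q - 10 → 3*q ≥ store(tab, tab[2] - 1, 3*q)[2] + 5)


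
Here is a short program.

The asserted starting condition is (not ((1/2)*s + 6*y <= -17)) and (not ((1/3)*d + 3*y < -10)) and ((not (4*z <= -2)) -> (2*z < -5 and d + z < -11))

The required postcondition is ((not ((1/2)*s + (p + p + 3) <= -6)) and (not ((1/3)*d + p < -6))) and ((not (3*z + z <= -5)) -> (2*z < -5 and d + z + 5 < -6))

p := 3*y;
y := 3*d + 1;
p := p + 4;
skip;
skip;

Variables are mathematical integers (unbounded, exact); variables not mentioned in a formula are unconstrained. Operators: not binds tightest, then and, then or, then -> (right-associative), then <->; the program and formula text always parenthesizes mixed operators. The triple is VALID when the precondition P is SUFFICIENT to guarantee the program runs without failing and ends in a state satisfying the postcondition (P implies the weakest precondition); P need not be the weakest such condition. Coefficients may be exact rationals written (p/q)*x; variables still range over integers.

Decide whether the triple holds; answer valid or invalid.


Working backward. After the program, the postcondition ((not ((1/2)*s + (p + p + 3) <= -6)) and (not ((1/3)*d + p < -6))) and ((not (3*z + z <= -5)) -> (2*z < -5 and d + z + 5 < -6)) must hold; in canonical form it is (not (2*p + (1/2)*s <= -9)) and (not ((1/3)*d + p < -6)) and ((not (4*z <= -5)) -> (2*z < -5 and d + z < -11)).
Before skip: (not (2*p + (1/2)*s <= -9)) and (not ((1/3)*d + p < -6)) and ((not (4*z <= -5)) -> (2*z < -5 and d + z < -11))
Before skip: (not (2*p + (1/2)*s <= -9)) and (not ((1/3)*d + p < -6)) and ((not (4*z <= -5)) -> (2*z < -5 and d + z < -11))
Before p := p + 4: (not (2*p + (1/2)*s <= -17)) and (not ((1/3)*d + p < -10)) and ((not (4*z <= -5)) -> (2*z < -5 and d + z < -11))
Before y := 3*d + 1: (not (2*p + (1/2)*s <= -17)) and (not ((1/3)*d + p < -10)) and ((not (4*z <= -5)) -> (2*z < -5 and d + z < -11))
Before p := 3*y: (not ((1/2)*s + 6*y <= -17)) and (not ((1/3)*d + 3*y < -10)) and ((not (4*z <= -5)) -> (2*z < -5 and d + z < -11))
The weakest precondition is (not ((1/2)*s + 6*y <= -17)) and (not ((1/3)*d + 3*y < -10)) and ((not (4*z <= -5)) -> (2*z < -5 and d + z < -11)).
Check whether (not ((1/2)*s + 6*y <= -17)) and (not ((1/3)*d + 3*y < -10)) and ((not (4*z <= -2)) -> (2*z < -5 and d + z < -11)) implies it.
Countermodel: at the initial state d = -30, s = -33, y = 0, z = -1, the precondition holds but the weakest precondition fails.
Answer: invalid


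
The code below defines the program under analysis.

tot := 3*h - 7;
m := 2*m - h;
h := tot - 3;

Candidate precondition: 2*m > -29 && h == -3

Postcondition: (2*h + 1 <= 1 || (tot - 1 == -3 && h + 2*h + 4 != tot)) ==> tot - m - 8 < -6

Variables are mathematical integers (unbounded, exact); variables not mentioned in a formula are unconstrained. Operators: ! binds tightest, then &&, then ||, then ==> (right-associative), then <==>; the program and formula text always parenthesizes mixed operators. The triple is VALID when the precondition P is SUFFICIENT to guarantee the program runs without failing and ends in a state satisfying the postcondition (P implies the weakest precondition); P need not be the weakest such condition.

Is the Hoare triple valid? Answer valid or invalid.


Working backward. After the program, the postcondition (2*h + 1 <= 1 || (tot - 1 == -3 && h + 2*h + 4 != tot)) ==> tot - m - 8 < -6 must hold; in canonical form it is (2*h <= 0 || (tot == -2 && 3*h != tot - 4)) ==> tot < m + 2.
Before h := tot - 3: (2*tot <= 6 || (tot == -2 && 2*tot != 5)) ==> tot < m + 2
Before m := 2*m - h: (2*tot <= 6 || (tot == -2 && 2*tot != 5)) ==> h + tot < 2*m + 2
Before tot := 3*h - 7: (6*h <= 20 || (3*h == 5 && 6*h != 19)) ==> 4*h < 2*m + 9
The weakest precondition is (6*h <= 20 || (3*h == 5 && 6*h != 19)) ==> 4*h < 2*m + 9.
Check whether 2*m > -29 && h == -3 implies it.
Countermodel: at the initial state h = -3, m = -14, the precondition holds but the weakest precondition fails.
Answer: invalid


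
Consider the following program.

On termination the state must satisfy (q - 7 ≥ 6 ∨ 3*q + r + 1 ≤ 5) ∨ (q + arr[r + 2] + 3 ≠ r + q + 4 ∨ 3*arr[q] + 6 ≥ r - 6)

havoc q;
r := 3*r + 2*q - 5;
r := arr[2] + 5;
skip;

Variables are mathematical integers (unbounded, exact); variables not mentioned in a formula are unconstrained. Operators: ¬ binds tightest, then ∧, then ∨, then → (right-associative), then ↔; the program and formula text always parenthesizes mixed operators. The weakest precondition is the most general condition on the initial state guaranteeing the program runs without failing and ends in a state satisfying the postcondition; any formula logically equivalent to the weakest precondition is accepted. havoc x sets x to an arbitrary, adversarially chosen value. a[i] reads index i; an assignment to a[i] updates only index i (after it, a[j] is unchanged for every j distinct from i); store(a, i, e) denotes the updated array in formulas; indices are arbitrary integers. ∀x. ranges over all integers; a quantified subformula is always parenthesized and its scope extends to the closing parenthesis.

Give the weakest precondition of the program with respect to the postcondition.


Working backward. After the program, the postcondition (q - 7 ≥ 6 ∨ 3*q + r + 1 ≤ 5) ∨ (q + arr[r + 2] + 3 ≠ r + q + 4 ∨ 3*arr[q] + 6 ≥ r - 6) must hold; in canonical form it is q ≥ 13 ∨ 3*q + r ≤ 4 ∨ arr[r + 2] ≠ r + 1 ∨ 3*arr[q] ≥ r - 12.
Before skip: q ≥ 13 ∨ 3*q + r ≤ 4 ∨ arr[r + 2] ≠ r + 1 ∨ 3*arr[q] ≥ r - 12
Before r := arr[2] + 5: q ≥ 13 ∨ arr[2] + 3*q ≤ -1 ∨ arr[arr[2] + 7] ≠ arr[2] + 6 ∨ 3*arr[q] ≥ arr[2] - 7
Before r := 3*r + 2*q - 5: q ≥ 13 ∨ arr[2] + 3*q ≤ -1 ∨ arr[arr[2] + 7] ≠ arr[2] + 6 ∨ 3*arr[q] ≥ arr[2] - 7
Before havoc q: ∀q_1. (q_1 ≥ 13 ∨ arr[2] + 3*q_1 ≤ -1 ∨ arr[arr[2] + 7] ≠ arr[2] + 6 ∨ 3*arr[q_1] ≥ arr[2] - 7)
Answer: WP = ∀q_1. (q_1 ≥ 13 ∨ arr[2] + 3*q_1 ≤ -1 ∨ arr[arr[2] + 7] ≠ arr[2] + 6 ∨ 3*arr[q_1] ≥ arr[2] - 7)


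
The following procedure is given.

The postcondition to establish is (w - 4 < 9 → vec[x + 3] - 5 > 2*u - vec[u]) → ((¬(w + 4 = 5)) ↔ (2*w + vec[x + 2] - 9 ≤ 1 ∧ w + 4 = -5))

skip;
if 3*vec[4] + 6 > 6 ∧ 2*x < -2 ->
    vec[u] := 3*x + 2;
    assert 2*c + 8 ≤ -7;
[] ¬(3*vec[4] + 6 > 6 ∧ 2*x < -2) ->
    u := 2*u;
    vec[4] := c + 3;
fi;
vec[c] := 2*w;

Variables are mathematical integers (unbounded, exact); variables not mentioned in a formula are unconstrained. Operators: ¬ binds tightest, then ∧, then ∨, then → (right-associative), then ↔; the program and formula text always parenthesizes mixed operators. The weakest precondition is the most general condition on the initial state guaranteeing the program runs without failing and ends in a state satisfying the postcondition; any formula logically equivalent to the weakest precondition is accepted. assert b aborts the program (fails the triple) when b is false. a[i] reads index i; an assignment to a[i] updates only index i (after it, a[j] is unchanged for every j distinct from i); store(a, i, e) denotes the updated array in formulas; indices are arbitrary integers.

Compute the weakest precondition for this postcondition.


Working backward. After the program, the postcondition (w - 4 < 9 → vec[x + 3] - 5 > 2*u - vec[u]) → ((¬(w + 4 = 5)) ↔ (2*w + vec[x + 2] - 9 ≤ 1 ∧ w + 4 = -5)) must hold; in canonical form it is (w < 13 → vec[x + 3] + vec[u] > 2*u + 5) → ((¬(w = 1)) ↔ (vec[x + 2] + 2*w ≤ 10 ∧ w = -9)).
Before vec[c] := 2*w: (w < 13 → store(vec, c, 2*w)[x + 3] + store(vec, c, 2*w)[u] > 2*u + 5) → ((¬(w = 1)) ↔ (store(vec, c, 2*w)[x + 2] + 2*w ≤ 10 ∧ w = -9))
Then branch requires 2*c ≤ -15 ∧ ((w < 13 → store(store(vec, u, 3*x + 2), c, 2*w)[x + 3] + store(store(vec, u, 3*x + 2), c, 2*w)[u] > 2*u + 5) → ((¬(w = 1)) ↔ (store(store(vec, u, 3*x + 2), c, 2*w)[x + 2] + 2*w ≤ 10 ∧ w = -9))); else branch requires (w < 13 → store(store(vec, 4, c + 3), c, 2*w)[x + 3] + store(store(vec, 4, c + 3), c, 2*w)[2*u] > 4*u + 5) → ((¬(w = 1)) ↔ (store(store(vec, 4, c + 3), c, 2*w)[x + 2] + 2*w ≤ 10 ∧ w = -9)).
Before the if: ((3*vec[4] > 0 ∧ 2*x < -2) → (2*c ≤ -15 ∧ ((w < 13 → store(store(vec, u, 3*x + 2), c, 2*w)[x + 3] + store(store(vec, u, 3*x + 2), c, 2*w)[u] > 2*u + 5) → ((¬(w = 1)) ↔ (store(store(vec, u, 3*x + 2), c, 2*w)[x + 2] + 2*w ≤ 10 ∧ w = -9))))) ∧ ((¬(3*vec[4] > 0 ∧ 2*x < -2)) → ((w < 13 → store(store(vec, 4, c + 3), c, 2*w)[x + 3] + store(store(vec, 4, c + 3), c, 2*w)[2*u] > 4*u + 5) → ((¬(w = 1)) ↔ (store(store(vec, 4, c + 3), c, 2*w)[x + 2] + 2*w ≤ 10 ∧ w = -9))))
Before skip: ((3*vec[4] > 0 ∧ 2*x < -2) → (2*c ≤ -15 ∧ ((w < 13 → store(store(vec, u, 3*x + 2), c, 2*w)[x + 3] + store(store(vec, u, 3*x + 2), c, 2*w)[u] > 2*u + 5) → ((¬(w = 1)) ↔ (store(store(vec, u, 3*x + 2), c, 2*w)[x + 2] + 2*w ≤ 10 ∧ w = -9))))) ∧ ((¬(3*vec[4] > 0 ∧ 2*x < -2)) → ((w < 13 → store(store(vec, 4, c + 3), c, 2*w)[x + 3] + store(store(vec, 4, c + 3), c, 2*w)[2*u] > 4*u + 5) → ((¬(w = 1)) ↔ (store(store(vec, 4, c + 3), c, 2*w)[x + 2] + 2*w ≤ 10 ∧ w = -9))))
Answer: WP = ((3*vec[4] > 0 ∧ 2*x < -2) → (2*c ≤ -15 ∧ ((w < 13 → store(store(vec, u, 3*x + 2), c, 2*w)[x + 3] + store(store(vec, u, 3*x + 2), c, 2*w)[u] > 2*u + 5) → ((¬(w = 1)) ↔ (store(store(vec, u, 3*x + 2), c, 2*w)[x + 2] + 2*w ≤ 10 ∧ w = -9))))) ∧ ((¬(3*vec[4] > 0 ∧ 2*x < -2)) → ((w < 13 → store(store(vec, 4, c + 3), c, 2*w)[x + 3] + store(store(vec, 4, c + 3), c, 2*w)[2*u] > 4*u + 5) → ((¬(w = 1)) ↔ (store(store(vec, 4, c + 3), c, 2*w)[x + 2] + 2*w ≤ 10 ∧ w = -9))))


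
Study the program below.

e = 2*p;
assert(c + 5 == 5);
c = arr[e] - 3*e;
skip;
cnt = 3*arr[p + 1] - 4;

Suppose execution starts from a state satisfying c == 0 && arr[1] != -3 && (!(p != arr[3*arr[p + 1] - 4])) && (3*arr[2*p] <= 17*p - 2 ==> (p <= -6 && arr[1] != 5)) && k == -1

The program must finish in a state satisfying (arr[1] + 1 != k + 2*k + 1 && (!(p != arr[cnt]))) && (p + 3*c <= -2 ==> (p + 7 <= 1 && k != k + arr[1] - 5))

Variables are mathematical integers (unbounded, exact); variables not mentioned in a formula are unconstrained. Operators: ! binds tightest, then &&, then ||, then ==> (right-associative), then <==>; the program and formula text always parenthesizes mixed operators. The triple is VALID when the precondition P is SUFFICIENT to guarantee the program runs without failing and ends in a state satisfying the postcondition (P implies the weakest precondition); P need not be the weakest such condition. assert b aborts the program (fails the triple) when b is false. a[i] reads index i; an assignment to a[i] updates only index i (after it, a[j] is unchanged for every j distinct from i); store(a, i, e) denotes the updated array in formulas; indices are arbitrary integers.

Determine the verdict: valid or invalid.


Working backward. After the program, the postcondition (arr[1] + 1 != k + 2*k + 1 && (!(p != arr[cnt]))) && (p + 3*c <= -2 ==> (p + 7 <= 1 && k != k + arr[1] - 5)) must hold; in canonical form it is arr[1] != 3*k && (!(p != arr[cnt])) && (3*c + p <= -2 ==> (p <= -6 && arr[1] != 5)).
Before cnt := 3*arr[p + 1] - 4: arr[1] != 3*k && (!(p != arr[3*arr[p + 1] - 4])) && (3*c + p <= -2 ==> (p <= -6 && arr[1] != 5))
Before skip: arr[1] != 3*k && (!(p != arr[3*arr[p + 1] - 4])) && (3*c + p <= -2 ==> (p <= -6 && arr[1] != 5))
Before c := arr[e] - 3*e: arr[1] != 3*k && (!(p != arr[3*arr[p + 1] - 4])) && (3*arr[e] + p <= 9*e - 2 ==> (p <= -6 && arr[1] != 5))
Before assert c + 5 == 5: c == 0 && arr[1] != 3*k && (!(p != arr[3*arr[p + 1] - 4])) && (3*arr[e] + p <= 9*e - 2 ==> (p <= -6 && arr[1] != 5))
Before e := 2*p: c == 0 && arr[1] != 3*k && (!(p != arr[3*arr[p + 1] - 4])) && (3*arr[2*p] <= 17*p - 2 ==> (p <= -6 && arr[1] != 5))
The weakest precondition is c == 0 && arr[1] != 3*k && (!(p != arr[3*arr[p + 1] - 4])) && (3*arr[2*p] <= 17*p - 2 ==> (p <= -6 && arr[1] != 5)).
Check whether c == 0 && arr[1] != -3 && (!(p != arr[3*arr[p + 1] - 4])) && (3*arr[2*p] <= 17*p - 2 ==> (p <= -6 && arr[1] != 5)) && k == -1 implies it.
Every state satisfying the precondition satisfies the weakest precondition: the implication holds.
Answer: valid


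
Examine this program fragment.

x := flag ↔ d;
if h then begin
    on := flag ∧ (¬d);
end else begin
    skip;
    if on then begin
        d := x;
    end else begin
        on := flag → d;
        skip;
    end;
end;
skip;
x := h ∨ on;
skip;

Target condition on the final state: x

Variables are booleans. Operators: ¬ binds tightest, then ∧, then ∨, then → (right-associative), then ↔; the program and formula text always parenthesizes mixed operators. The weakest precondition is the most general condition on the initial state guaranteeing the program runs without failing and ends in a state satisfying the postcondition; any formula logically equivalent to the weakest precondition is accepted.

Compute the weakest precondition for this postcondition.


Working backward. After the program, x must hold.
Before skip: x
Before x := h ∨ on: h ∨ on
Before skip: h ∨ on
Then branch requires h ∨ (flag ∧ (¬d)); else branch requires (on → (h ∨ on)) ∧ ((¬on) → (h ∨ (flag → d))).
Before the if: (h → (h ∨ (flag ∧ (¬d)))) ∧ ((¬h) → ((on → (h ∨ on)) ∧ ((¬on) → (h ∨ (flag → d)))))
Before x := flag ↔ d: (h → (h ∨ (flag ∧ (¬d)))) ∧ ((¬h) → ((on → (h ∨ on)) ∧ ((¬on) → (h ∨ (flag → d)))))
Answer: WP = (h → (h ∨ (flag ∧ (¬d)))) ∧ ((¬h) → ((on → (h ∨ on)) ∧ ((¬on) → (h ∨ (flag → d)))))


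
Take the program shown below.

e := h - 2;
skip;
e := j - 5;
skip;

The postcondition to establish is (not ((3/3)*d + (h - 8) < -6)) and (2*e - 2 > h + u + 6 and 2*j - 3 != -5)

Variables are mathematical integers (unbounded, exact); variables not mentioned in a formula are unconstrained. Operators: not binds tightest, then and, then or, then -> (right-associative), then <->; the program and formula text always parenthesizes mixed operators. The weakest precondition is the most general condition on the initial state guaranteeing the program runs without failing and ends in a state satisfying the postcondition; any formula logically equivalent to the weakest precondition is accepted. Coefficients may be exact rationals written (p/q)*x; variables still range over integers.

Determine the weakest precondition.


Working backward. After the program, the postcondition (not ((3/3)*d + (h - 8) < -6)) and (2*e - 2 > h + u + 6 and 2*j - 3 != -5) must hold; in canonical form it is (not (d + h < 2)) and 2*e > h + u + 8 and 2*j != -2.
Before skip: (not (d + h < 2)) and 2*e > h + u + 8 and 2*j != -2
Before e := j - 5: (not (d + h < 2)) and 2*j > h + u + 18 and 2*j != -2
Before skip: (not (d + h < 2)) and 2*j > h + u + 18 and 2*j != -2
Before e := h - 2: (not (d + h < 2)) and 2*j > h + u + 18 and 2*j != -2
Answer: WP = (not (d + h < 2)) and 2*j > h + u + 18 and 2*j != -2
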